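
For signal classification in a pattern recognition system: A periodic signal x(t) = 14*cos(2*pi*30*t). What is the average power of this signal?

Average power of A*cos(wt) is A^2/2.
P = 14^2 / 2 = 196/2 = 98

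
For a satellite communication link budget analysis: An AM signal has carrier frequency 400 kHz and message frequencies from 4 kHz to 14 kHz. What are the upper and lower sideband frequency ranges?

Upper sideband (USB) = fc + [fm_low, fm_high] = 400 + [4, 14] = [404, 414] kHz
Lower sideband (LSB) = fc - [fm_high, fm_low] = 400 - [14, 4] = [386, 396] kHz
Total occupied spectrum: 386 kHz to 414 kHz (plus carrier at 400 kHz)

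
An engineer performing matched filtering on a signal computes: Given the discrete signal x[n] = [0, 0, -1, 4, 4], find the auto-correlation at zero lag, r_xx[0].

The auto-correlation at zero lag r_xx[0] equals the signal energy.
r_xx[0] = sum of x[n]^2 = 0^2 + 0^2 + (-1)^2 + 4^2 + 4^2
= 0 + 0 + 1 + 16 + 16 = 33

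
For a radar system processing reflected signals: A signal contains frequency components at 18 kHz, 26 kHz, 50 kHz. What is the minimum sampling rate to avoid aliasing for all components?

The highest frequency component is f_max = 50 kHz.
Nyquist rate = 2 * f_max = 2 * 50 kHz = 100 kHz.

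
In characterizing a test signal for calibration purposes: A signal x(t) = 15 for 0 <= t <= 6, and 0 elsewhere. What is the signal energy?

Energy = integral of |x(t)|^2 dt over the signal duration
= 15^2 * 6 = 225 * 6 = 1350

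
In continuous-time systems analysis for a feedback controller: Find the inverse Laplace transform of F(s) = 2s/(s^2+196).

Standard pair: s/(s^2+w^2) <-> cos(wt)*u(t)
With k=2, w=14: f(t) = 2*cos(14t)*u(t)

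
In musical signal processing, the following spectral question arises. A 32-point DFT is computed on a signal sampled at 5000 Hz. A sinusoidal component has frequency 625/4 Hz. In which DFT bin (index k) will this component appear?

DFT frequency resolution = f_s/N = 5000/32 = 625/4 Hz
Bin index k = f_signal / resolution = 625/4 / 625/4 = 1
The signal frequency 625/4 Hz falls in DFT bin k = 1.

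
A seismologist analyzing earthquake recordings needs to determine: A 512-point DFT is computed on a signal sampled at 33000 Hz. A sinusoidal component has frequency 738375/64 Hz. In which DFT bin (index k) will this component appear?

DFT frequency resolution = f_s/N = 33000/512 = 4125/64 Hz
Bin index k = f_signal / resolution = 738375/64 / 4125/64 = 179
The signal frequency 738375/64 Hz falls in DFT bin k = 179.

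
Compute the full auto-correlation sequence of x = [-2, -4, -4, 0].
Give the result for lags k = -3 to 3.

r_xx[k] = sum_m x[m]*x[m+k], indexed from 0, for k = -3 to 3:
  r_xx[-3] = x[3]*x[0] = 0
  r_xx[-2] = x[2]*x[0] + x[3]*x[1] = 8
  r_xx[-1] = x[1]*x[0] + x[2]*x[1] + x[3]*x[2] = 24
  r_xx[0] = x[0]*x[0] + x[1]*x[1] + x[2]*x[2] + x[3]*x[3] = 36
  r_xx[1] = x[0]*x[1] + x[1]*x[2] + x[2]*x[3] = 24
  r_xx[2] = x[0]*x[2] + x[1]*x[3] = 8
  r_xx[3] = x[0]*x[3] = 0
r_xx = [0, 8, 24, 36, 24, 8, 0]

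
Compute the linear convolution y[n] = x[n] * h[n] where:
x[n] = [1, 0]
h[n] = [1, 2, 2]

y[n] = sum_k x[k]*h[n-k]. Output length = len(x) + len(h) - 1 = 2 + 3 - 1 = 4.
y[0] = 1*1 = 1
y[1] = 0*1 + 1*2 = 2
y[2] = 0*2 + 1*2 = 2
y[3] = 0*2 = 0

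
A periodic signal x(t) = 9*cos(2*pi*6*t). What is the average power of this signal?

Average power of A*cos(wt) is A^2/2.
P = 9^2 / 2 = 81/2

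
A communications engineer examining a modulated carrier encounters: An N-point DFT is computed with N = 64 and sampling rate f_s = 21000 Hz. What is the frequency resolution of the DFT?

DFT frequency resolution = f_s / N
= 21000 / 64 = 2625/8 Hz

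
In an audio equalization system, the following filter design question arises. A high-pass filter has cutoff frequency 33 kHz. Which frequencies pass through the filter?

A high-pass filter passes all frequencies above the cutoff frequency 33 kHz and attenuates lower frequencies.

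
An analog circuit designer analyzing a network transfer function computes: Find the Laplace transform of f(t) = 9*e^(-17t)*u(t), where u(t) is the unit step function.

Standard Laplace transform pair:
e^(-at)*u(t) <-> 1/(s+a)
With a = 17: L{9*e^(-17t)*u(t)} = 9/(s+17), ROC: Re(s) > -17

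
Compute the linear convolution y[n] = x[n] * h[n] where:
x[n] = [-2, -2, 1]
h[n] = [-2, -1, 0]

y[n] = sum_k x[k]*h[n-k]. Output length = len(x) + len(h) - 1 = 3 + 3 - 1 = 5.
y[0] = -2*-2 = 4
y[1] = -2*-2 + -2*-1 = 6
y[2] = 1*-2 + -2*-1 + -2*0 = 0
y[3] = 1*-1 + -2*0 = -1
y[4] = 1*0 = 0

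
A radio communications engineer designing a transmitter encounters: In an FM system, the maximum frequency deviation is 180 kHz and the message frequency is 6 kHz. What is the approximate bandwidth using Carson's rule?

Carson's rule: BW = 2*(delta_f + f_m)
= 2*(180 + 6) kHz = 372 kHz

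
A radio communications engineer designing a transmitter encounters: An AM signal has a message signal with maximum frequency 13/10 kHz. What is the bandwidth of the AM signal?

In AM (double-sideband), the bandwidth is twice the message frequency.
BW = 2 * f_m = 2 * 13/10 kHz = 13/5 kHz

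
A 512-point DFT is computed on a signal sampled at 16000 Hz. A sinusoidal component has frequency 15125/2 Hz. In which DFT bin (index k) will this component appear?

DFT frequency resolution = f_s/N = 16000/512 = 125/4 Hz
Bin index k = f_signal / resolution = 15125/2 / 125/4 = 242
The signal frequency 15125/2 Hz falls in DFT bin k = 242.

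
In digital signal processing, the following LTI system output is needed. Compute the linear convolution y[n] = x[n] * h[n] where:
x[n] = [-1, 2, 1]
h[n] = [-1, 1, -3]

y[n] = sum_k x[k]*h[n-k]. Output length = len(x) + len(h) - 1 = 3 + 3 - 1 = 5.
y[0] = -1*-1 = 1
y[1] = 2*-1 + -1*1 = -3
y[2] = 1*-1 + 2*1 + -1*-3 = 4
y[3] = 1*1 + 2*-3 = -5
y[4] = 1*-3 = -3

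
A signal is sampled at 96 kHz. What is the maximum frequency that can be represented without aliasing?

The maximum frequency that can be represented without aliasing
is the Nyquist frequency: f_max = f_s / 2 = 96 kHz / 2 = 48 kHz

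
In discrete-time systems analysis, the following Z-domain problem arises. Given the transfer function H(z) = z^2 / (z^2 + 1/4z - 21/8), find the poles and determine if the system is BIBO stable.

Poles are roots of the denominator: z^2 + 1/4z - 21/8 = 0.
Quadratic formula: z = [-(1/4) +/- sqrt((1/4)^2 - 4*(-21/8))] / 2
Discriminant = 1/16 + 21/2 = 169/16; sqrt = 13/4.
z = (-1/4 +/- 13/4) / 2 => z = 3/2 or z = -7/4.
|p1| = 3/2, |p2| = 7/4.
For BIBO stability, all poles must lie inside the unit circle (|p| < 1).
System is UNSTABLE since at least one |p| >= 1.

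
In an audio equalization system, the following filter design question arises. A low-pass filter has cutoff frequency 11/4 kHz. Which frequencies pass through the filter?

A low-pass filter passes all frequencies below the cutoff frequency 11/4 kHz and attenuates higher frequencies.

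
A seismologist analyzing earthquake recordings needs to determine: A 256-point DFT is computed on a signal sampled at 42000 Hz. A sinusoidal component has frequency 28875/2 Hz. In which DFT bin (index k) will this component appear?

DFT frequency resolution = f_s/N = 42000/256 = 2625/16 Hz
Bin index k = f_signal / resolution = 28875/2 / 2625/16 = 88
The signal frequency 28875/2 Hz falls in DFT bin k = 88.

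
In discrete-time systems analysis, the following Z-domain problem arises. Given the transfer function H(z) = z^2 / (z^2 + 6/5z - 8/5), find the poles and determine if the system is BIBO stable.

Poles are roots of the denominator: z^2 + 6/5z - 8/5 = 0.
Quadratic formula: z = [-(6/5) +/- sqrt((6/5)^2 - 4*(-8/5))] / 2
Discriminant = 36/25 + 32/5 = 196/25; sqrt = 14/5.
z = (-6/5 +/- 14/5) / 2 => z = 4/5 or z = -2.
|p1| = 2, |p2| = 4/5.
For BIBO stability, all poles must lie inside the unit circle (|p| < 1).
System is UNSTABLE since at least one |p| >= 1.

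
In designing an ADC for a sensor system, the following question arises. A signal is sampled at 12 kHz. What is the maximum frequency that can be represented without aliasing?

The maximum frequency that can be represented without aliasing
is the Nyquist frequency: f_max = f_s / 2 = 12 kHz / 2 = 6 kHz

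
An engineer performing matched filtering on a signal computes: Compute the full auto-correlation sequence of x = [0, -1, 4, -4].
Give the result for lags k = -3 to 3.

r_xx[k] = sum_m x[m]*x[m+k], indexed from 0, for k = -3 to 3:
  r_xx[-3] = x[3]*x[0] = 0
  r_xx[-2] = x[2]*x[0] + x[3]*x[1] = 4
  r_xx[-1] = x[1]*x[0] + x[2]*x[1] + x[3]*x[2] = -20
  r_xx[0] = x[0]*x[0] + x[1]*x[1] + x[2]*x[2] + x[3]*x[3] = 33
  r_xx[1] = x[0]*x[1] + x[1]*x[2] + x[2]*x[3] = -20
  r_xx[2] = x[0]*x[2] + x[1]*x[3] = 4
  r_xx[3] = x[0]*x[3] = 0
r_xx = [0, 4, -20, 33, -20, 4, 0]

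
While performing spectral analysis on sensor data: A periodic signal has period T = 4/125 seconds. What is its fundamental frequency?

The fundamental frequency is the reciprocal of the period.
f = 1/T = 1/(4/125) = 125/4 Hz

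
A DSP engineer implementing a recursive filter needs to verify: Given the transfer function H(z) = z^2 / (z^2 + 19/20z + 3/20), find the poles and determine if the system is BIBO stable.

Poles are roots of the denominator: z^2 + 19/20z + 3/20 = 0.
Quadratic formula: z = [-(19/20) +/- sqrt((19/20)^2 - 4*(3/20))] / 2
Discriminant = 361/400 - 3/5 = 121/400; sqrt = 11/20.
z = (-19/20 +/- 11/20) / 2 => z = -1/5 or z = -3/4.
|p1| = 1/5, |p2| = 3/4.
For BIBO stability, all poles must lie inside the unit circle (|p| < 1).
System is STABLE since both |p| < 1.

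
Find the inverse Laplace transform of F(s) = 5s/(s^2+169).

Standard pair: s/(s^2+w^2) <-> cos(wt)*u(t)
With k=5, w=13: f(t) = 5*cos(13t)*u(t)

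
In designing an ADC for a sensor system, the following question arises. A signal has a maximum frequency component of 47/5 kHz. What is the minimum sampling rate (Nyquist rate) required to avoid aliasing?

By the Nyquist-Shannon sampling theorem,
the minimum sampling rate (Nyquist rate) must be at least 2 * f_max.
Nyquist rate = 2 * 47/5 kHz = 94/5 kHz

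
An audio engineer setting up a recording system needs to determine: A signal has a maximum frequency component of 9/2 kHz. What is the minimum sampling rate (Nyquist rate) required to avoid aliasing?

By the Nyquist-Shannon sampling theorem,
the minimum sampling rate (Nyquist rate) must be at least 2 * f_max.
Nyquist rate = 2 * 9/2 kHz = 9 kHz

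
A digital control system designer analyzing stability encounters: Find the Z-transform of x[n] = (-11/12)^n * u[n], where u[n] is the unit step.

The Z-transform of a^n * u[n] is z/(z-a) for |z| > |a|.
Here a = -11/12, so X(z) = z/(z - (-11/12)) = 12z/(12z + 11)
ROC: |z| > 11/12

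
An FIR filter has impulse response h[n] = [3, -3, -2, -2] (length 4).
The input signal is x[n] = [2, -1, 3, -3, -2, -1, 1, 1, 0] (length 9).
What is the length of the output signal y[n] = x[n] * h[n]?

For linear convolution, the output length is:
len(y) = len(x) + len(h) - 1 = 9 + 4 - 1 = 12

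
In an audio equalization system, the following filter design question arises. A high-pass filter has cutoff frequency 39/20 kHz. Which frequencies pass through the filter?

A high-pass filter passes all frequencies above the cutoff frequency 39/20 kHz and attenuates lower frequencies.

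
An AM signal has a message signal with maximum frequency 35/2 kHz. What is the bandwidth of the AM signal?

In AM (double-sideband), the bandwidth is twice the message frequency.
BW = 2 * f_m = 2 * 35/2 kHz = 35 kHz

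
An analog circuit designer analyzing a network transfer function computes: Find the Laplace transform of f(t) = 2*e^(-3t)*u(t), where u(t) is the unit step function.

Standard Laplace transform pair:
e^(-at)*u(t) <-> 1/(s+a)
With a = 3: L{2*e^(-3t)*u(t)} = 2/(s+3), ROC: Re(s) > -3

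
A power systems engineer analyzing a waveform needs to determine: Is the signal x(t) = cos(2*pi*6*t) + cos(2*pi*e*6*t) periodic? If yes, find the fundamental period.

f1 = 6 Hz, f2 = 6*e Hz
Ratio f2/f1 = e, which is irrational.
Since the frequency ratio is irrational, no common period exists.
The signal is not periodic.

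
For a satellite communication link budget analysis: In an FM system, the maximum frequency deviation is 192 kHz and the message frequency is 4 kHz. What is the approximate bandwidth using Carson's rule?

Carson's rule: BW = 2*(delta_f + f_m)
= 2*(192 + 4) kHz = 392 kHz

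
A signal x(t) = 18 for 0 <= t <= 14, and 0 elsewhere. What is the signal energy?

Energy = integral of |x(t)|^2 dt over the signal duration
= 18^2 * 14 = 324 * 14 = 4536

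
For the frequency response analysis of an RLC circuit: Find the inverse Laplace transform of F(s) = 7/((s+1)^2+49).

Standard pair: w/((s+a)^2+w^2) <-> e^(-at)*sin(wt)*u(t)
With a=1, w=7: f(t) = e^(-t)*sin(7t)*u(t)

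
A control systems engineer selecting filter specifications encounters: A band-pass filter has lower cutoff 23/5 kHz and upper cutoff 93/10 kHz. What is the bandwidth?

Bandwidth = f_high - f_low
= 93/10 kHz - 23/5 kHz = 47/10 kHz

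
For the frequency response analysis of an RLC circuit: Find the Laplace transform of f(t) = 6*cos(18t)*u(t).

Standard pair: cos(wt)*u(t) <-> s/(s^2+w^2)
With w = 18: L{6*cos(18t)*u(t)} = 6s/(s^2+324)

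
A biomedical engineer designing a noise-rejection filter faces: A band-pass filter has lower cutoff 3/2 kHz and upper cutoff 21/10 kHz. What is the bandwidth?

Bandwidth = f_high - f_low
= 21/10 kHz - 3/2 kHz = 3/5 kHz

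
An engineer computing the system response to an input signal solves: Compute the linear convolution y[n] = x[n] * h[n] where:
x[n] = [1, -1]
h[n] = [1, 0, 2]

y[n] = sum_k x[k]*h[n-k]. Output length = len(x) + len(h) - 1 = 2 + 3 - 1 = 4.
y[0] = 1*1 = 1
y[1] = -1*1 + 1*0 = -1
y[2] = -1*0 + 1*2 = 2
y[3] = -1*2 = -2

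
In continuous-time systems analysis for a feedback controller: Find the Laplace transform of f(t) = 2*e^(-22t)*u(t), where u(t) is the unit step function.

Standard Laplace transform pair:
e^(-at)*u(t) <-> 1/(s+a)
With a = 22: L{2*e^(-22t)*u(t)} = 2/(s+22), ROC: Re(s) > -22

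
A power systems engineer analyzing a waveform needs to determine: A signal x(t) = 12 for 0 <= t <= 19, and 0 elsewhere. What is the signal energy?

Energy = integral of |x(t)|^2 dt over the signal duration
= 12^2 * 19 = 144 * 19 = 2736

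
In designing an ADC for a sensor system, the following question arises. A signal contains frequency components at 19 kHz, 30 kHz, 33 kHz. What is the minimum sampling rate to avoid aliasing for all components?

The highest frequency component is f_max = 33 kHz.
Nyquist rate = 2 * f_max = 2 * 33 kHz = 66 kHz.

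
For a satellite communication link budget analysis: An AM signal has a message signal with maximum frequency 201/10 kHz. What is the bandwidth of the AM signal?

In AM (double-sideband), the bandwidth is twice the message frequency.
BW = 2 * f_m = 2 * 201/10 kHz = 201/5 kHz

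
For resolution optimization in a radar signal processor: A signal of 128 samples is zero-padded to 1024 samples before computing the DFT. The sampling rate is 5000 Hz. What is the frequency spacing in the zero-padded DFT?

Original DFT: N = 128, resolution = f_s/N = 5000/128 = 625/16 Hz
Zero-padded DFT: N = 1024, resolution = f_s/N = 5000/1024 = 625/128 Hz
Zero-padding interpolates the spectrum (finer frequency grid)
but does NOT improve the true spectral resolution (ability to resolve close frequencies).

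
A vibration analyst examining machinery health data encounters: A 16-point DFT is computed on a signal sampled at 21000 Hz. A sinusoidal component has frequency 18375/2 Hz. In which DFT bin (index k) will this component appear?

DFT frequency resolution = f_s/N = 21000/16 = 2625/2 Hz
Bin index k = f_signal / resolution = 18375/2 / 2625/2 = 7
The signal frequency 18375/2 Hz falls in DFT bin k = 7.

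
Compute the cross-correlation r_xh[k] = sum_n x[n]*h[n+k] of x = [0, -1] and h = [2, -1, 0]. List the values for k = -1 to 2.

Both sequences indexed from 0 and zero outside their support.
Lags with overlap: k = -1 to 2.
  r_xh[-1] = x[1]*h[0] = -2
  r_xh[0] = x[0]*h[0] + x[1]*h[1] = 1
  r_xh[1] = x[0]*h[1] + x[1]*h[2] = 0
  r_xh[2] = x[0]*h[2] = 0
r_xh = [-2, 1, 0, 0] (for k = -1, ..., 2)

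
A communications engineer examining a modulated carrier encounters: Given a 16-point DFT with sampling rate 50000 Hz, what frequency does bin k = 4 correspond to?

The frequency of DFT bin k is: f_k = k * f_s / N
f_4 = 4 * 50000 / 16 = 12500 Hz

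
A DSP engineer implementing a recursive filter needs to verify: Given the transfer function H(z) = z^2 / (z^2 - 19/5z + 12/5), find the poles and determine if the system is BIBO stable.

Poles are roots of the denominator: z^2 - 19/5z + 12/5 = 0.
Quadratic formula: z = [-(-19/5) +/- sqrt((-19/5)^2 - 4*(12/5))] / 2
Discriminant = 361/25 - 48/5 = 121/25; sqrt = 11/5.
z = (19/5 +/- 11/5) / 2 => z = 3 or z = 4/5.
|p1| = 3, |p2| = 4/5.
For BIBO stability, all poles must lie inside the unit circle (|p| < 1).
System is UNSTABLE since at least one |p| >= 1.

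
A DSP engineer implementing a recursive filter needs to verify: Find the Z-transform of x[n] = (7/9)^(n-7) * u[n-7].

Time-shifting property: if X(z) = Z{x[n]}, then Z{x[n-d]} = z^(-d) * X(z)
X(z) = z/(z - 7/9) for x[n] = (7/9)^n * u[n]
Z{x[n-7]} = z^(-7) * z/(z - 7/9) = z^(-6)/(z - 7/9)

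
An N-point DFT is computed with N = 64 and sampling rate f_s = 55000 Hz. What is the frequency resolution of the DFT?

DFT frequency resolution = f_s / N
= 55000 / 64 = 6875/8 Hz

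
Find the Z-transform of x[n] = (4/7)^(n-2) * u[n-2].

Time-shifting property: if X(z) = Z{x[n]}, then Z{x[n-d]} = z^(-d) * X(z)
X(z) = z/(z - 4/7) for x[n] = (4/7)^n * u[n]
Z{x[n-2]} = z^(-2) * z/(z - 4/7) = z^(-1)/(z - 4/7)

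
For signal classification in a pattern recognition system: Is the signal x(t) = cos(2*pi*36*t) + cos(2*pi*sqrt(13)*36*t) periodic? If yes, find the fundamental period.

f1 = 36 Hz, f2 = 36*sqrt(13) Hz
Ratio f2/f1 = sqrt(13), which is irrational.
Since the frequency ratio is irrational, no common period exists.
The signal is not periodic.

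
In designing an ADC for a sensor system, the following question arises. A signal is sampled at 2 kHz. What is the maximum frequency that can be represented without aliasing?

The maximum frequency that can be represented without aliasing
is the Nyquist frequency: f_max = f_s / 2 = 2 kHz / 2 = 1 kHz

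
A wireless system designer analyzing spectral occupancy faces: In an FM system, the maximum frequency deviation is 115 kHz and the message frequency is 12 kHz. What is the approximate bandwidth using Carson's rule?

Carson's rule: BW = 2*(delta_f + f_m)
= 2*(115 + 12) kHz = 254 kHz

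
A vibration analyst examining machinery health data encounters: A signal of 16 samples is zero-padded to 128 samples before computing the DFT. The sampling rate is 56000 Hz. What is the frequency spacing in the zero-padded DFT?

Original DFT: N = 16, resolution = f_s/N = 56000/16 = 3500 Hz
Zero-padded DFT: N = 128, resolution = f_s/N = 56000/128 = 875/2 Hz
Zero-padding interpolates the spectrum (finer frequency grid)
but does NOT improve the true spectral resolution (ability to resolve close frequencies).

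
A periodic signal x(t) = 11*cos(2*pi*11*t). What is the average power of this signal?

Average power of A*cos(wt) is A^2/2.
P = 11^2 / 2 = 121/2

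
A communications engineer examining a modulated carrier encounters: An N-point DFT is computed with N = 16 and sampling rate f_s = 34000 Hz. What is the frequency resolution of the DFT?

DFT frequency resolution = f_s / N
= 34000 / 16 = 2125 Hz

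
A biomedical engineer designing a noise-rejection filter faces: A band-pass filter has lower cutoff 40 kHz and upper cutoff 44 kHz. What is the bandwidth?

Bandwidth = f_high - f_low
= 44 kHz - 40 kHz = 4 kHz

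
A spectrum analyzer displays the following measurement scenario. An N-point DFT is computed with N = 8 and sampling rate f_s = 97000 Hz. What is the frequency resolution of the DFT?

DFT frequency resolution = f_s / N
= 97000 / 8 = 12125 Hz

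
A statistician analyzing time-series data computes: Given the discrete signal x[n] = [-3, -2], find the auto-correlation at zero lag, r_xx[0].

The auto-correlation at zero lag r_xx[0] equals the signal energy.
r_xx[0] = sum of x[n]^2 = (-3)^2 + (-2)^2
= 9 + 4 = 13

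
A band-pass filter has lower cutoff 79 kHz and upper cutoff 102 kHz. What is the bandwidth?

Bandwidth = f_high - f_low
= 102 kHz - 79 kHz = 23 kHz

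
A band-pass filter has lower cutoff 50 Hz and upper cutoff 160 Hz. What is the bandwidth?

Bandwidth = f_high - f_low
= 160 Hz - 50 Hz = 110 Hz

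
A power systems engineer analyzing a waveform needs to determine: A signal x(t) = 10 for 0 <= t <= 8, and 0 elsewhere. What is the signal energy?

Energy = integral of |x(t)|^2 dt over the signal duration
= 10^2 * 8 = 100 * 8 = 800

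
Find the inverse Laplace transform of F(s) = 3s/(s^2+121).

Standard pair: s/(s^2+w^2) <-> cos(wt)*u(t)
With k=3, w=11: f(t) = 3*cos(11t)*u(t)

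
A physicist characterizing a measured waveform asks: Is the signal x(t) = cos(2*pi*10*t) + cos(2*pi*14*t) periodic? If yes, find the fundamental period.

f1 = 10 Hz, f2 = 14 Hz
Period T1 = 1/10, T2 = 1/14
Ratio T1/T2 = 14/10, which is rational.
The signal is periodic with fundamental period T = 1/GCD(10,14) = 1/2 s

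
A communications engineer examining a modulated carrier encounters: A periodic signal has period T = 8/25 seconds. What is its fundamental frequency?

The fundamental frequency is the reciprocal of the period.
f = 1/T = 1/(8/25) = 25/8 Hz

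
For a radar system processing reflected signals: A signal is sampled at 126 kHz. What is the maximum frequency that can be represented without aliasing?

The maximum frequency that can be represented without aliasing
is the Nyquist frequency: f_max = f_s / 2 = 126 kHz / 2 = 63 kHz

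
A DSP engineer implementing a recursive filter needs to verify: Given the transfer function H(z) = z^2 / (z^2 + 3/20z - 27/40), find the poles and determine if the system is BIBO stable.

Poles are roots of the denominator: z^2 + 3/20z - 27/40 = 0.
Quadratic formula: z = [-(3/20) +/- sqrt((3/20)^2 - 4*(-27/40))] / 2
Discriminant = 9/400 + 27/10 = 1089/400; sqrt = 33/20.
z = (-3/20 +/- 33/20) / 2 => z = 3/4 or z = -9/10.
|p1| = 9/10, |p2| = 3/4.
For BIBO stability, all poles must lie inside the unit circle (|p| < 1).
System is STABLE since both |p| < 1.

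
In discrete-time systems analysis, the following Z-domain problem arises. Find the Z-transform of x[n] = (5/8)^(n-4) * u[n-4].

Time-shifting property: if X(z) = Z{x[n]}, then Z{x[n-d]} = z^(-d) * X(z)
X(z) = z/(z - 5/8) for x[n] = (5/8)^n * u[n]
Z{x[n-4]} = z^(-4) * z/(z - 5/8) = z^(-3)/(z - 5/8)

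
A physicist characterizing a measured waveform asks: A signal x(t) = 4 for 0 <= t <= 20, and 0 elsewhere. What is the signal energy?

Energy = integral of |x(t)|^2 dt over the signal duration
= 4^2 * 20 = 16 * 20 = 320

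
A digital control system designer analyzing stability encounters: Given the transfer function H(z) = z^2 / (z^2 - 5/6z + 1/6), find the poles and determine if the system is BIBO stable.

Poles are roots of the denominator: z^2 - 5/6z + 1/6 = 0.
Quadratic formula: z = [-(-5/6) +/- sqrt((-5/6)^2 - 4*(1/6))] / 2
Discriminant = 25/36 - 2/3 = 1/36; sqrt = 1/6.
z = (5/6 +/- 1/6) / 2 => z = 1/2 or z = 1/3.
|p1| = 1/3, |p2| = 1/2.
For BIBO stability, all poles must lie inside the unit circle (|p| < 1).
System is STABLE since both |p| < 1.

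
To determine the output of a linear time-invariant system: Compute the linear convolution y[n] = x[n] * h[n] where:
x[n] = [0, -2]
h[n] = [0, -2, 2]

y[n] = sum_k x[k]*h[n-k]. Output length = len(x) + len(h) - 1 = 2 + 3 - 1 = 4.
y[0] = 0*0 = 0
y[1] = -2*0 + 0*-2 = 0
y[2] = -2*-2 + 0*2 = 4
y[3] = -2*2 = -4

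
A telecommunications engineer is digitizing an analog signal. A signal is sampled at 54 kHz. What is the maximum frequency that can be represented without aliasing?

The maximum frequency that can be represented without aliasing
is the Nyquist frequency: f_max = f_s / 2 = 54 kHz / 2 = 27 kHz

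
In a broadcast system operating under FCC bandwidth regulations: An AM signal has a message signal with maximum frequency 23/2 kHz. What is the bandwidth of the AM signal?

In AM (double-sideband), the bandwidth is twice the message frequency.
BW = 2 * f_m = 2 * 23/2 kHz = 23 kHz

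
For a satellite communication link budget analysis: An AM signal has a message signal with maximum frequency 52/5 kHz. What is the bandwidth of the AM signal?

In AM (double-sideband), the bandwidth is twice the message frequency.
BW = 2 * f_m = 2 * 52/5 kHz = 104/5 kHz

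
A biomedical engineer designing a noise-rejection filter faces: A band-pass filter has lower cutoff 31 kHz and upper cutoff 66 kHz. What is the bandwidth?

Bandwidth = f_high - f_low
= 66 kHz - 31 kHz = 35 kHz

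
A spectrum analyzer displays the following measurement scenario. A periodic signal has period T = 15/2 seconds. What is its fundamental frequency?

The fundamental frequency is the reciprocal of the period.
f = 1/T = 1/(15/2) = 2/15 Hz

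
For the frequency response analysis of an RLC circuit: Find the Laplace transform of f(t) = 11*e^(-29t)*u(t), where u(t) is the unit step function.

Standard Laplace transform pair:
e^(-at)*u(t) <-> 1/(s+a)
With a = 29: L{11*e^(-29t)*u(t)} = 11/(s+29), ROC: Re(s) > -29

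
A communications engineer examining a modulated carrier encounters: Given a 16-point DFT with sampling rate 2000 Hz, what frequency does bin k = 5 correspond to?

The frequency of DFT bin k is: f_k = k * f_s / N
f_5 = 5 * 2000 / 16 = 625 Hz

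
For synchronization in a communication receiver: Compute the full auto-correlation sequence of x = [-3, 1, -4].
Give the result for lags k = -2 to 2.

r_xx[k] = sum_m x[m]*x[m+k], indexed from 0, for k = -2 to 2:
  r_xx[-2] = x[2]*x[0] = 12
  r_xx[-1] = x[1]*x[0] + x[2]*x[1] = -7
  r_xx[0] = x[0]*x[0] + x[1]*x[1] + x[2]*x[2] = 26
  r_xx[1] = x[0]*x[1] + x[1]*x[2] = -7
  r_xx[2] = x[0]*x[2] = 12
r_xx = [12, -7, 26, -7, 12]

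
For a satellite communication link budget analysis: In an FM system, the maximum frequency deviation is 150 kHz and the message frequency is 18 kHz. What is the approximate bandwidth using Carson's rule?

Carson's rule: BW = 2*(delta_f + f_m)
= 2*(150 + 18) kHz = 336 kHz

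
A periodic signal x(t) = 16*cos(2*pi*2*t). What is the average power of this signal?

Average power of A*cos(wt) is A^2/2.
P = 16^2 / 2 = 256/2 = 128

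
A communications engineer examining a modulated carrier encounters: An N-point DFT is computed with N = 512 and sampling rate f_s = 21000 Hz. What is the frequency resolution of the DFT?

DFT frequency resolution = f_s / N
= 21000 / 512 = 2625/64 Hz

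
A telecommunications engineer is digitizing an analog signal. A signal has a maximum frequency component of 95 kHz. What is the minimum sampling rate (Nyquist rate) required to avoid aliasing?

By the Nyquist-Shannon sampling theorem,
the minimum sampling rate (Nyquist rate) must be at least 2 * f_max.
Nyquist rate = 2 * 95 kHz = 190 kHz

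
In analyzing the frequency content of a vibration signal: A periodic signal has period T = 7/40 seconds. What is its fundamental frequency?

The fundamental frequency is the reciprocal of the period.
f = 1/T = 1/(7/40) = 40/7 Hz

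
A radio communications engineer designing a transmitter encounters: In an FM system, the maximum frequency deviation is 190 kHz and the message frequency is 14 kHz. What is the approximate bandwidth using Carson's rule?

Carson's rule: BW = 2*(delta_f + f_m)
= 2*(190 + 14) kHz = 408 kHz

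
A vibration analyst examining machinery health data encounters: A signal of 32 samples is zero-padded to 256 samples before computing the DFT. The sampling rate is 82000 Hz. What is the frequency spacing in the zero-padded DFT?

Original DFT: N = 32, resolution = f_s/N = 82000/32 = 5125/2 Hz
Zero-padded DFT: N = 256, resolution = f_s/N = 82000/256 = 5125/16 Hz
Zero-padding interpolates the spectrum (finer frequency grid)
but does NOT improve the true spectral resolution (ability to resolve close frequencies).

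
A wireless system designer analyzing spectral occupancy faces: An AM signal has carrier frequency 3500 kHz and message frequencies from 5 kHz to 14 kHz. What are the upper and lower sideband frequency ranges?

Upper sideband (USB) = fc + [fm_low, fm_high] = 3500 + [5, 14] = [3505, 3514] kHz
Lower sideband (LSB) = fc - [fm_high, fm_low] = 3500 - [14, 5] = [3486, 3495] kHz
Total occupied spectrum: 3486 kHz to 3514 kHz (plus carrier at 3500 kHz)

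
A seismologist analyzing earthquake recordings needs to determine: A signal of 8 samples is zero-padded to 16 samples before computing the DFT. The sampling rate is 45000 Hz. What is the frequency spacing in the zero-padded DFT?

Original DFT: N = 8, resolution = f_s/N = 45000/8 = 5625 Hz
Zero-padded DFT: N = 16, resolution = f_s/N = 45000/16 = 5625/2 Hz
Zero-padding interpolates the spectrum (finer frequency grid)
but does NOT improve the true spectral resolution (ability to resolve close frequencies).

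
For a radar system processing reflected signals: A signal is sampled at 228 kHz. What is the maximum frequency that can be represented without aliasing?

The maximum frequency that can be represented without aliasing
is the Nyquist frequency: f_max = f_s / 2 = 228 kHz / 2 = 114 kHz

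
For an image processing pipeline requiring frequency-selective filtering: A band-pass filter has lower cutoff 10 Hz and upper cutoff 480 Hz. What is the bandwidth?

Bandwidth = f_high - f_low
= 480 Hz - 10 Hz = 470 Hz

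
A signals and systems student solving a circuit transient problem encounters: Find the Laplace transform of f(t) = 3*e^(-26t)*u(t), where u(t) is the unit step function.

Standard Laplace transform pair:
e^(-at)*u(t) <-> 1/(s+a)
With a = 26: L{3*e^(-26t)*u(t)} = 3/(s+26), ROC: Re(s) > -26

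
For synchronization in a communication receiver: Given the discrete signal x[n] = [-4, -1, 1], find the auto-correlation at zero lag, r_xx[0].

The auto-correlation at zero lag r_xx[0] equals the signal energy.
r_xx[0] = sum of x[n]^2 = (-4)^2 + (-1)^2 + 1^2
= 16 + 1 + 1 = 18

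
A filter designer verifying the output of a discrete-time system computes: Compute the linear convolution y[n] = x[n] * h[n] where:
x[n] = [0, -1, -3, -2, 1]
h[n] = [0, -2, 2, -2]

y[n] = sum_k x[k]*h[n-k]. Output length = len(x) + len(h) - 1 = 5 + 4 - 1 = 8.
y[0] = 0*0 = 0
y[1] = -1*0 + 0*-2 = 0
y[2] = -3*0 + -1*-2 + 0*2 = 2
y[3] = -2*0 + -3*-2 + -1*2 + 0*-2 = 4
y[4] = 1*0 + -2*-2 + -3*2 + -1*-2 = 0
y[5] = 1*-2 + -2*2 + -3*-2 = 0
y[6] = 1*2 + -2*-2 = 6
y[7] = 1*-2 = -2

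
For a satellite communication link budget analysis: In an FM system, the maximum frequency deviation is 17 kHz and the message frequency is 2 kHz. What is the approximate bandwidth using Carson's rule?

Carson's rule: BW = 2*(delta_f + f_m)
= 2*(17 + 2) kHz = 38 kHz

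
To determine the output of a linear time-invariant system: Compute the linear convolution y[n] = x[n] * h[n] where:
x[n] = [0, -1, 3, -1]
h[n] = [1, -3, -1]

y[n] = sum_k x[k]*h[n-k]. Output length = len(x) + len(h) - 1 = 4 + 3 - 1 = 6.
y[0] = 0*1 = 0
y[1] = -1*1 + 0*-3 = -1
y[2] = 3*1 + -1*-3 + 0*-1 = 6
y[3] = -1*1 + 3*-3 + -1*-1 = -9
y[4] = -1*-3 + 3*-1 = 0
y[5] = -1*-1 = 1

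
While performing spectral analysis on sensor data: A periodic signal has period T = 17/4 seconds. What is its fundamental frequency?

The fundamental frequency is the reciprocal of the period.
f = 1/T = 1/(17/4) = 4/17 Hz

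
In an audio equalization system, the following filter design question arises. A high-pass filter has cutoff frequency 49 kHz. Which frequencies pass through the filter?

A high-pass filter passes all frequencies above the cutoff frequency 49 kHz and attenuates lower frequencies.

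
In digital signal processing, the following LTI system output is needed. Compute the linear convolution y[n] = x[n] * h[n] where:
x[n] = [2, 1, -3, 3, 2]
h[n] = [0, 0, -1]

y[n] = sum_k x[k]*h[n-k]. Output length = len(x) + len(h) - 1 = 5 + 3 - 1 = 7.
y[0] = 2*0 = 0
y[1] = 1*0 + 2*0 = 0
y[2] = -3*0 + 1*0 + 2*-1 = -2
y[3] = 3*0 + -3*0 + 1*-1 = -1
y[4] = 2*0 + 3*0 + -3*-1 = 3
y[5] = 2*0 + 3*-1 = -3
y[6] = 2*-1 = -2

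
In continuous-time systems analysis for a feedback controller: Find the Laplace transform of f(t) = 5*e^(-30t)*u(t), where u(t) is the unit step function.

Standard Laplace transform pair:
e^(-at)*u(t) <-> 1/(s+a)
With a = 30: L{5*e^(-30t)*u(t)} = 5/(s+30), ROC: Re(s) > -30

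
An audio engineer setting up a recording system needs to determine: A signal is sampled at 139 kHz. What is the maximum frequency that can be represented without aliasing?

The maximum frequency that can be represented without aliasing
is the Nyquist frequency: f_max = f_s / 2 = 139 kHz / 2 = 139/2 kHz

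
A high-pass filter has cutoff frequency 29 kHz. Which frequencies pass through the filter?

A high-pass filter passes all frequencies above the cutoff frequency 29 kHz and attenuates lower frequencies.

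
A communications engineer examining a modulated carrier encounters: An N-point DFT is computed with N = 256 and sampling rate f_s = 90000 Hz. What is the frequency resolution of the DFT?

DFT frequency resolution = f_s / N
= 90000 / 256 = 5625/16 Hz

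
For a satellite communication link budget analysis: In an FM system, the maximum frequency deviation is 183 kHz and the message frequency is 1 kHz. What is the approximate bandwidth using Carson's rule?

Carson's rule: BW = 2*(delta_f + f_m)
= 2*(183 + 1) kHz = 368 kHz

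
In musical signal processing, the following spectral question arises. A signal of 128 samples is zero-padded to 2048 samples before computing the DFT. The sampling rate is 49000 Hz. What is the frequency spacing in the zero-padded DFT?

Original DFT: N = 128, resolution = f_s/N = 49000/128 = 6125/16 Hz
Zero-padded DFT: N = 2048, resolution = f_s/N = 49000/2048 = 6125/256 Hz
Zero-padding interpolates the spectrum (finer frequency grid)
but does NOT improve the true spectral resolution (ability to resolve close frequencies).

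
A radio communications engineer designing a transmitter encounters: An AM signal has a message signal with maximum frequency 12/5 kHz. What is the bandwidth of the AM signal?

In AM (double-sideband), the bandwidth is twice the message frequency.
BW = 2 * f_m = 2 * 12/5 kHz = 24/5 kHz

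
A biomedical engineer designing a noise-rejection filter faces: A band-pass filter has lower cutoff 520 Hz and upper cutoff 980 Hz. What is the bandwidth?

Bandwidth = f_high - f_low
= 980 Hz - 520 Hz = 460 Hz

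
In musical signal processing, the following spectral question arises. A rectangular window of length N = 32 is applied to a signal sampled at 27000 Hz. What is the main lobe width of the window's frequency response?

For a rectangular window of length N,
the main lobe width in frequency is 2*f_s/N.
= 2*27000/32 = 3375/2 Hz
This determines the minimum frequency separation for resolving two sinusoids.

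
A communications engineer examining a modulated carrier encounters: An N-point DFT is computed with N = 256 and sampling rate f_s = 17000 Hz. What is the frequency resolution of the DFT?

DFT frequency resolution = f_s / N
= 17000 / 256 = 2125/32 Hz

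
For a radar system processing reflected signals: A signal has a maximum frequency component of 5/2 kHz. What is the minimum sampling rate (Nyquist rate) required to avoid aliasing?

By the Nyquist-Shannon sampling theorem,
the minimum sampling rate (Nyquist rate) must be at least 2 * f_max.
Nyquist rate = 2 * 5/2 kHz = 5 kHz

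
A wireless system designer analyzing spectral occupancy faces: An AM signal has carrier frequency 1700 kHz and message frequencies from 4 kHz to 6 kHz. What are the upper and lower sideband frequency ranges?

Upper sideband (USB) = fc + [fm_low, fm_high] = 1700 + [4, 6] = [1704, 1706] kHz
Lower sideband (LSB) = fc - [fm_high, fm_low] = 1700 - [6, 4] = [1694, 1696] kHz
Total occupied spectrum: 1694 kHz to 1706 kHz (plus carrier at 1700 kHz)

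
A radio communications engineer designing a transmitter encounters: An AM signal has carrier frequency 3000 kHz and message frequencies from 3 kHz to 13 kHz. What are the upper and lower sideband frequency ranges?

Upper sideband (USB) = fc + [fm_low, fm_high] = 3000 + [3, 13] = [3003, 3013] kHz
Lower sideband (LSB) = fc - [fm_high, fm_low] = 3000 - [13, 3] = [2987, 2997] kHz
Total occupied spectrum: 2987 kHz to 3013 kHz (plus carrier at 3000 kHz)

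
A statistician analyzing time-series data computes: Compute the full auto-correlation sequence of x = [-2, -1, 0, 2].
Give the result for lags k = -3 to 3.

r_xx[k] = sum_m x[m]*x[m+k], indexed from 0, for k = -3 to 3:
  r_xx[-3] = x[3]*x[0] = -4
  r_xx[-2] = x[2]*x[0] + x[3]*x[1] = -2
  r_xx[-1] = x[1]*x[0] + x[2]*x[1] + x[3]*x[2] = 2
  r_xx[0] = x[0]*x[0] + x[1]*x[1] + x[2]*x[2] + x[3]*x[3] = 9
  r_xx[1] = x[0]*x[1] + x[1]*x[2] + x[2]*x[3] = 2
  r_xx[2] = x[0]*x[2] + x[1]*x[3] = -2
  r_xx[3] = x[0]*x[3] = -4
r_xx = [-4, -2, 2, 9, 2, -2, -4]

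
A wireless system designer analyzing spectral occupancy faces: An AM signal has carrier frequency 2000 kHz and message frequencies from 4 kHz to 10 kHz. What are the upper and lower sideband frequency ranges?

Upper sideband (USB) = fc + [fm_low, fm_high] = 2000 + [4, 10] = [2004, 2010] kHz
Lower sideband (LSB) = fc - [fm_high, fm_low] = 2000 - [10, 4] = [1990, 1996] kHz
Total occupied spectrum: 1990 kHz to 2010 kHz (plus carrier at 2000 kHz)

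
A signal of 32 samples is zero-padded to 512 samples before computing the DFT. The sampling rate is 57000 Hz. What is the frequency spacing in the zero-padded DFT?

Original DFT: N = 32, resolution = f_s/N = 57000/32 = 7125/4 Hz
Zero-padded DFT: N = 512, resolution = f_s/N = 57000/512 = 7125/64 Hz
Zero-padding interpolates the spectrum (finer frequency grid)
but does NOT improve the true spectral resolution (ability to resolve close frequencies).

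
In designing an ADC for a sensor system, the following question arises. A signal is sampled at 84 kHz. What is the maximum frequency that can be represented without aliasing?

The maximum frequency that can be represented without aliasing
is the Nyquist frequency: f_max = f_s / 2 = 84 kHz / 2 = 42 kHz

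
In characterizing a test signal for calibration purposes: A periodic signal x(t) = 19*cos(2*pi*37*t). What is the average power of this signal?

Average power of A*cos(wt) is A^2/2.
P = 19^2 / 2 = 361/2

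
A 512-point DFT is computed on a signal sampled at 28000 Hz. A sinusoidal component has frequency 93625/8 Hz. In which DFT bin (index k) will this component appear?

DFT frequency resolution = f_s/N = 28000/512 = 875/16 Hz
Bin index k = f_signal / resolution = 93625/8 / 875/16 = 214
The signal frequency 93625/8 Hz falls in DFT bin k = 214.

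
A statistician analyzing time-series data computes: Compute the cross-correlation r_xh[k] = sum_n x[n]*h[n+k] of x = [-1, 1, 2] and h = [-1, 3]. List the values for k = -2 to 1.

Both sequences indexed from 0 and zero outside their support.
Lags with overlap: k = -2 to 1.
  r_xh[-2] = x[2]*h[0] = -2
  r_xh[-1] = x[1]*h[0] + x[2]*h[1] = 5
  r_xh[0] = x[0]*h[0] + x[1]*h[1] = 4
  r_xh[1] = x[0]*h[1] = -3
r_xh = [-2, 5, 4, -3] (for k = -2, ..., 1)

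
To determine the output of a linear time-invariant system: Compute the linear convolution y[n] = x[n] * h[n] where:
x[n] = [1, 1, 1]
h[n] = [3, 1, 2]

y[n] = sum_k x[k]*h[n-k]. Output length = len(x) + len(h) - 1 = 3 + 3 - 1 = 5.
y[0] = 1*3 = 3
y[1] = 1*3 + 1*1 = 4
y[2] = 1*3 + 1*1 + 1*2 = 6
y[3] = 1*1 + 1*2 = 3
y[4] = 1*2 = 2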